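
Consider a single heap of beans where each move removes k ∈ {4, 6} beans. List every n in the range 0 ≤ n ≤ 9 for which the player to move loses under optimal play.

Build the Grundy sequence with g(k) = mex{g(k−s) : s ∈ {4, 6}, s ≤ k}:
k:     0  1  2  3  4  5  6  7  8  9
g(k):  0  0  0  0  1  1  1  1  2  2
The P-positions (g = 0) in 0..9 are 0, 1, 2, 3.

0, 1, 2, 3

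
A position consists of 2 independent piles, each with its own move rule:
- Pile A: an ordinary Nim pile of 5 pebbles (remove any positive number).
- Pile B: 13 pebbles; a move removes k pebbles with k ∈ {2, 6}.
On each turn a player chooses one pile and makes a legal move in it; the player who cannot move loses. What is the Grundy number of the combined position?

5

Pile A is a plain Nim pile of size 5, so its Grundy value is 5.
Build the Grundy sequence for pile B with g(k) = mex{g(k−s) : s ∈ {2, 6}, s ≤ k}:
k:     0  1  2  3  4  5  6  7  8  9 10 11 12 13
g(k):  0  0  1  1  0  0  1  1  0  0  1  1  0  0
So g(13) = 0.
By the Sprague-Grundy theorem, the Grundy value of a sum of independent games is the XOR of the component values.
Combined value = 5 XOR 0 = 5.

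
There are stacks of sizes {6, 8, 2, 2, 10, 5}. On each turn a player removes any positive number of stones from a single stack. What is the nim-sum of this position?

In binary:
  0110  (6)
  1000  (8)
  0010  (2)
  0010  (2)
  1010  (10)
  0101  (5)
  ----
  0001  (1)

1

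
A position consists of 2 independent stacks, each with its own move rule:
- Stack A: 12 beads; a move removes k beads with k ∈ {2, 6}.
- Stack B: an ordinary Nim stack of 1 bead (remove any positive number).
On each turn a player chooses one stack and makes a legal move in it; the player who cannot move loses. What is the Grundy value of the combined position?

1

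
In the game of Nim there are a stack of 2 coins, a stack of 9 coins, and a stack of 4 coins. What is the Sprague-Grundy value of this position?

15

Compute the nim-sum pairwise:
2 ^ 9 = 11
11 ^ 4 = 15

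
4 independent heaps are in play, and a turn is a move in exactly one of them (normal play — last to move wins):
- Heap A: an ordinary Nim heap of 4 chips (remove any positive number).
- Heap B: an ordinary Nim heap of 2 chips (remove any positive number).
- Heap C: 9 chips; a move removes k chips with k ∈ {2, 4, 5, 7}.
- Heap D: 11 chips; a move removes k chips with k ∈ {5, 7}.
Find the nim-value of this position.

Heap A is a plain Nim heap of size 4, so its Grundy value is 4.
Heap B is a plain Nim heap of size 2, so its Grundy value is 2.
Build the Grundy sequence for heap C with g(k) = mex{g(k−s) : s ∈ {2, 4, 5, 7}, s ≤ k}:
k:     0  1  2  3  4  5  6  7  8  9
g(k):  0  0  1  1  2  2  3  3  4  0
So g(9) = 0.
Build the Grundy sequence for heap D with g(k) = mex{g(k−s) : s ∈ {5, 7}, s ≤ k}:
g(0) = mex{} = 0
g(1) = mex{} = 0
g(2) = mex{} = 0
g(3) = mex{} = 0
g(4) = mex{} = 0
g(5) = mex{0} = 1
g(6) = mex{0} = 1
g(7) = mex{0} = 1
g(8) = mex{0} = 1
g(9) = mex{0} = 1
g(10) = mex{0,1} = 2
g(11) = mex{0,1} = 2
So g(11) = 2.
The value of a disjunctive sum is the nim-sum of the parts.
Combined value = 4 ⊕ 2 ⊕ 0 ⊕ 2 = 4.

4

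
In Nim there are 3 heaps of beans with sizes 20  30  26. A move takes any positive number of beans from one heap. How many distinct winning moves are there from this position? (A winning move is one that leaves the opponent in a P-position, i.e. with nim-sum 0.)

3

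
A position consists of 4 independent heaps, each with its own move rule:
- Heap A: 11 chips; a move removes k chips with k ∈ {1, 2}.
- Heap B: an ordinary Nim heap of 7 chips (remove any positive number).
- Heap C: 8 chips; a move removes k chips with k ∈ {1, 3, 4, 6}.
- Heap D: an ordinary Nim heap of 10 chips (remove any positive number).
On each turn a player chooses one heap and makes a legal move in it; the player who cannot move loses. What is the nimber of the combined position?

For heap A, compute g(0), g(1), … with moves {1, 2}:
g(0) = mex{} = 0
g(1) = mex{0} = 1
g(2) = mex{0,1} = 2
g(3) = mex{1,2} = 0
g(4) = mex{0,2} = 1
g(5) = mex{0,1} = 2
g(6) = mex{1,2} = 0
g(7) = mex{0,2} = 1
g(8) = mex{0,1} = 2
g(9) = mex{1,2} = 0
g(10) = mex{0,2} = 1
g(11) = mex{0,1} = 2
So g(11) = 2.
Heap B is a plain Nim heap of size 7, so its Grundy value is 7.
Build the Grundy sequence for heap C with g(k) = mex{g(k−s) : s ∈ {1, 3, 4, 6}, s ≤ k}:
k:     0  1  2  3  4  5  6  7  8
g(k):  0  1  0  1  2  3  2  0  1
So g(8) = 1.
Heap D is a plain Nim heap of size 10, so its Grundy value is 10.
By the Sprague-Grundy theorem, the Grundy value of a sum of independent games is the XOR of the component values.
Combined value = 2 XOR 7 XOR 1 XOR 10 = 14.

14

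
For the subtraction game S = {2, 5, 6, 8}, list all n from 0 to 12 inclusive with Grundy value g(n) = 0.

0, 1, 4, 11

Compute g(0), g(1), … for moves {2, 5, 6, 8}:
k:     0  1  2  3  4  5  6  7  8  9 10 11 12
g(k):  0  0  1  1  0  2  1  3  2  2  3  0  2
The P-positions (g = 0) in 0..12 are 0, 1, 4, 11.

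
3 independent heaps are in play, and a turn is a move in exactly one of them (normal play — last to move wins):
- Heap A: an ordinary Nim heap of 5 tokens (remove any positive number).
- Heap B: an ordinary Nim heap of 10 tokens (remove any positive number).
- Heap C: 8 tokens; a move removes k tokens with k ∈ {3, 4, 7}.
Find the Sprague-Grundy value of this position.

13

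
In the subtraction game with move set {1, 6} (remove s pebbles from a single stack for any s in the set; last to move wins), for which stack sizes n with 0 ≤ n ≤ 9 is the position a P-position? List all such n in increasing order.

0, 2, 4, 7, 9

Grundy values for subtraction set {1, 6}:
k:     0  1  2  3  4  5  6  7  8  9
g(k):  0  1  0  1  0  1  2  0  1  0
The P-positions (g = 0) in 0..9 are 0, 2, 4, 7, 9.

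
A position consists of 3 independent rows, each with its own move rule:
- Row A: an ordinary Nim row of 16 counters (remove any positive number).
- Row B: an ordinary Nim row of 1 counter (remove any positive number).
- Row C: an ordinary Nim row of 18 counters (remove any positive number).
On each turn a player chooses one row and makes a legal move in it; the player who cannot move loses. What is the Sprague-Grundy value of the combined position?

3

Row A is a plain Nim row of size 16, so its Grundy value is 16.
Row B is a plain Nim row of size 1, so its Grundy value is 1.
Row C is a plain Nim row of size 18, so its Grundy value is 18.
By the Sprague-Grundy theorem, the Grundy value of a sum of independent games is the XOR of the component values.
Combined value = 16 ⊕ 1 ⊕ 18 = 3.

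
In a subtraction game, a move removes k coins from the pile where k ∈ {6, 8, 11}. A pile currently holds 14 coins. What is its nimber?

Grundy values for subtraction set {6, 8, 11}:
k:     0  1  2  3  4  5  6  7  8  9 10 11 12 13 14
g(k):  0  0  0  0  0  0  1  1  1  1  1  1  2  2  2
So g(14) = 2.

2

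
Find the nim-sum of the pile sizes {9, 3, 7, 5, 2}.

10

In binary:
  1001  (9)
  0011  (3)
  0111  (7)
  0101  (5)
  0010  (2)
  ----
  1010  (10)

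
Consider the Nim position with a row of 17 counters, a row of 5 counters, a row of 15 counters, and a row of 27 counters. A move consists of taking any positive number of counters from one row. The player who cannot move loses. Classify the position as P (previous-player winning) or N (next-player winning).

P-position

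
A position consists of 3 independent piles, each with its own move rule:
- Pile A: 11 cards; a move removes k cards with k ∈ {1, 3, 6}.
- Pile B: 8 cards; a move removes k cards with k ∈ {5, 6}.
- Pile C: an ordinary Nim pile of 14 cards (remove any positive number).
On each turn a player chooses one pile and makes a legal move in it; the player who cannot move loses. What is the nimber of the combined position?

For pile A, compute g(0), g(1), … with moves {1, 3, 6}:
g(0) = mex{} = 0
g(1) = mex{0} = 1
g(2) = mex{1} = 0
g(3) = mex{0} = 1
g(4) = mex{1} = 0
g(5) = mex{0} = 1
g(6) = mex{0,1} = 2
g(7) = mex{0,1,2} = 3
g(8) = mex{0,1,3} = 2
g(9) = mex{1,2} = 0
g(10) = mex{0,3} = 1
g(11) = mex{1,2} = 0
So g(11) = 0.
Build the Grundy sequence for pile B with g(k) = mex{g(k−s) : s ∈ {5, 6}, s ≤ k}:
k:     0  1  2  3  4  5  6  7  8
g(k):  0  0  0  0  0  1  1  1  1
So g(8) = 1.
Pile C is a plain Nim pile of size 14, so its Grundy value is 14.
The value of a disjunctive sum is the nim-sum of the parts.
Combined value = 0 ⊕ 1 ⊕ 14 = 15.

15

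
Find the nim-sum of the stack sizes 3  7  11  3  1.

13

Compute the nim-sum pairwise:
3 ^ 7 = 4
4 ^ 11 = 15
15 ^ 3 = 12
12 ^ 1 = 13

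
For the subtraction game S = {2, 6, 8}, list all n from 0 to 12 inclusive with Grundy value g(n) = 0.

0, 1, 4, 5

Grundy values for subtraction set {2, 6, 8}:
g(0) = mex{} = 0
g(1) = mex{} = 0
g(2) = mex{0} = 1
g(3) = mex{0} = 1
g(4) = mex{1} = 0
g(5) = mex{1} = 0
g(6) = mex{0} = 1
g(7) = mex{0} = 1
g(8) = mex{0,1} = 2
g(9) = mex{0,1} = 2
g(10) = mex{0,1,2} = 3
g(11) = mex{0,1,2} = 3
g(12) = mex{0,1,3} = 2
The P-positions (g = 0) in 0..12 are 0, 1, 4, 5.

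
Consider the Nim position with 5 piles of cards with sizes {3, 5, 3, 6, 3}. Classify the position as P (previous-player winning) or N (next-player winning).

Compute the nim-sum pairwise:
3 ⊕ 5 = 6
6 ⊕ 3 = 5
5 ⊕ 6 = 3
3 ⊕ 3 = 0
The nim-sum is 0, so this is a P-position: the player to move is in a losing position under optimal play.

P-position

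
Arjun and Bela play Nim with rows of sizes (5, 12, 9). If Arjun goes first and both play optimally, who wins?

Write each in binary and XOR column by column:
  0101  (5)
  1100  (12)
  1001  (9)
  ----
  0000  (0)
The nim-sum is 0, so this is a P-position: the player to move is in a losing position under optimal play; Arjun is about to move from it and so loses — Bela wins.

Bela wins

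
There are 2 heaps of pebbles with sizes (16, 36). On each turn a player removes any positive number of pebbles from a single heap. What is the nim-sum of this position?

52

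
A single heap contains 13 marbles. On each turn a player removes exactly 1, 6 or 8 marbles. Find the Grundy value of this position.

Grundy values for subtraction set {1, 6, 8}:
g(0) = mex{} = 0
g(1) = mex{0} = 1
g(2) = mex{1} = 0
g(3) = mex{0} = 1
g(4) = mex{1} = 0
g(5) = mex{0} = 1
g(6) = mex{0,1} = 2
g(7) = mex{1,2} = 0
g(8) = mex{0} = 1
g(9) = mex{1} = 0
g(10) = mex{0} = 1
g(11) = mex{1} = 0
g(12) = mex{0,2} = 1
g(13) = mex{0,1} = 2
So g(13) = 2.

2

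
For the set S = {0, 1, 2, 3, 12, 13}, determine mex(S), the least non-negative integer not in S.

4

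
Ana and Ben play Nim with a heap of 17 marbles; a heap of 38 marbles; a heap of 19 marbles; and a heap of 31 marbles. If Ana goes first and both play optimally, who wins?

Ana wins

Nim-sum: 17 XOR 38 XOR 19 XOR 31 = 59.
The nim-sum is 59 ≠ 0, so this is an N-position: the player to move can win; Ana has a winning move.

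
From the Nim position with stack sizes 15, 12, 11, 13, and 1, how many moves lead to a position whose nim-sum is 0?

Compute the nim-sum pairwise:
15 ^ 12 = 3
3 ^ 11 = 8
8 ^ 13 = 5
5 ^ 1 = 4
The overall nim-sum is X = 4. A stack of size p has a winning move iff p XOR X < p (reduce it to p XOR X).
  15: 15 XOR 4 = 11 < 15 — winning move (to 11).
  12: 12 XOR 4 = 8 < 12 — winning move (to 8).
  11: 11 XOR 4 = 15 ≥ 11 — no move.
  13: 13 XOR 4 = 9 < 13 — winning move (to 9).
  1: 1 XOR 4 = 5 ≥ 1 — no move.
That gives 3 winning moves.

3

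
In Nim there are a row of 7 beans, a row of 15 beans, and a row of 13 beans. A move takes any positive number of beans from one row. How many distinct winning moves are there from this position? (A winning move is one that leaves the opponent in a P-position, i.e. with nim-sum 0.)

3

Compute the nim-sum pairwise:
7 ⊕ 15 = 8
8 ⊕ 13 = 5
The overall nim-sum is X = 5. A row of size p has a winning move iff p XOR X < p (reduce it to p XOR X).
  7: 7 XOR 5 = 2 < 7 — winning move (to 2).
  15: 15 XOR 5 = 10 < 15 — winning move (to 10).
  13: 13 XOR 5 = 8 < 13 — winning move (to 8).
That gives 3 winning moves.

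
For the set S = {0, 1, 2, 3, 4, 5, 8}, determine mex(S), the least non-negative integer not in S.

6

The values 0, 1, 2, 3, 4, 5 are all present; 6 is the first non-negative integer missing from the set.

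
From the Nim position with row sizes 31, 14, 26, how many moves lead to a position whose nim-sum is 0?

3

Compute the nim-sum pairwise:
31 XOR 14 = 17
17 XOR 26 = 11
The overall nim-sum is X = 11. A row of size p has a winning move iff p XOR X < p (reduce it to p XOR X).
  31: 31 XOR 11 = 20 < 31 — winning move (to 20).
  14: 14 XOR 11 = 5 < 14 — winning move (to 5).
  26: 26 XOR 11 = 17 < 26 — winning move (to 17).
That gives 3 winning moves.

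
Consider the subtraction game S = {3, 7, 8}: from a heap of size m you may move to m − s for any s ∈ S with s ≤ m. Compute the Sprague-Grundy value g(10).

3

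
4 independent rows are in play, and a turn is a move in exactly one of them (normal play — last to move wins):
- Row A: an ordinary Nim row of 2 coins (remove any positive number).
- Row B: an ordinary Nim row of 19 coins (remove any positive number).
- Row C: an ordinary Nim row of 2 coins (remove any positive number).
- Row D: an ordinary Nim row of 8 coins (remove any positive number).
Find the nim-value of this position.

Row A is a plain Nim row of size 2, so its Grundy value is 2.
Row B is a plain Nim row of size 19, so its Grundy value is 19.
Row C is a plain Nim row of size 2, so its Grundy value is 2.
Row D is a plain Nim row of size 8, so its Grundy value is 8.
The value of a disjunctive sum is the nim-sum of the parts.
Combined value = 2 XOR 19 XOR 2 XOR 8 = 27.

27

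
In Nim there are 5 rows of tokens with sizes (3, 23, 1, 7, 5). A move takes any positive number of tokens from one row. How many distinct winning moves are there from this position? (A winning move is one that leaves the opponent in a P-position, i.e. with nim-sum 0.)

1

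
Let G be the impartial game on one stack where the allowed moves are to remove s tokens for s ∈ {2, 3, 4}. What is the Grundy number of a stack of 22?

Grundy values for subtraction set {2, 3, 4}:
k:     0  1  2  3  4  5  6  7  8  9 10 11 12 13 14 15 16 17 18 19 20 21 22
g(k):  0  0  1  1  2  2  0  0  1  1  2  2  0  0  1  1  2  2  0  0  1  1  2
So g(22) = 2.

2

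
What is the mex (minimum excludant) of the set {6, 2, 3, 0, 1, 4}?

The values 0, 1, 2, 3, 4 are all present; 5 is the first non-negative integer missing from the set.

5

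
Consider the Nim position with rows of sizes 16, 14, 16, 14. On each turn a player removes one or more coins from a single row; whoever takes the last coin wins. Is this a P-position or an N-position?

P-position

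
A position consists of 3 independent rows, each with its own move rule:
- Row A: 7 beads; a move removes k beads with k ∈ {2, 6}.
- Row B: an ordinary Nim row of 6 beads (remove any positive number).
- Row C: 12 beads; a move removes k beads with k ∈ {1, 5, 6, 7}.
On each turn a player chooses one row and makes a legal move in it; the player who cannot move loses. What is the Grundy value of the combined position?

7

Build the Grundy sequence for row A with g(k) = mex{g(k−s) : s ∈ {2, 6}, s ≤ k}:
k:     0  1  2  3  4  5  6  7
g(k):  0  0  1  1  0  0  1  1
So g(7) = 1.
Row B is a plain Nim row of size 6, so its Grundy value is 6.
For row C, compute g(0), g(1), … with moves {1, 5, 6, 7}:
k:     0  1  2  3  4  5  6  7  8  9 10 11 12
g(k):  0  1  0  1  0  1  2  3  2  3  2  3  0
So g(12) = 0.
The value of a disjunctive sum is the nim-sum of the parts.
Combined value = 1 ⊕ 6 ⊕ 0 = 7.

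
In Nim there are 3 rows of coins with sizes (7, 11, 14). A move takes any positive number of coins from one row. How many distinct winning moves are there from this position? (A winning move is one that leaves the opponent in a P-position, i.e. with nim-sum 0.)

3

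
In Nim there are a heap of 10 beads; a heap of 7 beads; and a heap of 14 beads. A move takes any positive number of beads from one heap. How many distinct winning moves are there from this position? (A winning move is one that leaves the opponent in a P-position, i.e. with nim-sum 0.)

3

Bitwise XOR of the heap sizes:
  1010  (10)
  0111  (7)
  1110  (14)
  ----
  0011  (3)
The overall nim-sum is X = 3. A heap of size p has a winning move iff p XOR X < p (reduce it to p XOR X).
  10: 10 XOR 3 = 9 < 10 — winning move (to 9).
  7: 7 XOR 3 = 4 < 7 — winning move (to 4).
  14: 14 XOR 3 = 13 < 14 — winning move (to 13).
That gives 3 winning moves.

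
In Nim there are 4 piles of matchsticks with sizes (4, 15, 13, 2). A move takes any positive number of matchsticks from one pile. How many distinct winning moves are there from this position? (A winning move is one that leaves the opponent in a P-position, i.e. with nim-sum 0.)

Compute the nim-sum pairwise:
4 ⊕ 15 = 11
11 ⊕ 13 = 6
6 ⊕ 2 = 4
The overall nim-sum is X = 4. A pile of size p has a winning move iff p XOR X < p (reduce it to p XOR X).
  4: 4 XOR 4 = 0 < 4 — winning move (to 0).
  15: 15 XOR 4 = 11 < 15 — winning move (to 11).
  13: 13 XOR 4 = 9 < 13 — winning move (to 9).
  2: 2 XOR 4 = 6 ≥ 2 — no move.
That gives 3 winning moves.

3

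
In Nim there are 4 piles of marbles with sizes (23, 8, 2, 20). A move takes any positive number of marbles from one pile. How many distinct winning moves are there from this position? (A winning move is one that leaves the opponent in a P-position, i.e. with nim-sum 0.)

Bitwise XOR of the heap sizes:
  10111  (23)
  01000  (8)
  00010  (2)
  10100  (20)
  -----
  01001  (9)
The overall nim-sum is X = 9. A pile of size p has a winning move iff p XOR X < p (reduce it to p XOR X).
  23: 23 XOR 9 = 30 ≥ 23 — no move.
  8: 8 XOR 9 = 1 < 8 — winning move (to 1).
  2: 2 XOR 9 = 11 ≥ 2 — no move.
  20: 20 XOR 9 = 29 ≥ 20 — no move.
That gives 1 winning move.

1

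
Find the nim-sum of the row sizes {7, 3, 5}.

1

Nim-sum: 7 XOR 3 XOR 5 = 1.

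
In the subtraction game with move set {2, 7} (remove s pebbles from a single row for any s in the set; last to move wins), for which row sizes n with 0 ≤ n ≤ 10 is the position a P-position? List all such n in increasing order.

0, 1, 4, 5, 9, 10

Compute g(0), g(1), … for moves {2, 7}:
g(0) = mex{} = 0
g(1) = mex{} = 0
g(2) = mex{0} = 1
g(3) = mex{0} = 1
g(4) = mex{1} = 0
g(5) = mex{1} = 0
g(6) = mex{0} = 1
g(7) = mex{0} = 1
g(8) = mex{0,1} = 2
g(9) = mex{1} = 0
g(10) = mex{1,2} = 0
The P-positions (g = 0) in 0..10 are 0, 1, 4, 5, 9, 10.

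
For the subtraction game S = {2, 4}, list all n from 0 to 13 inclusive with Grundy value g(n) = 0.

0, 1, 6, 7, 12, 13

Build the Grundy sequence with g(k) = mex{g(k−s) : s ∈ {2, 4}, s ≤ k}:
k:     0  1  2  3  4  5  6  7  8  9 10 11 12 13
g(k):  0  0  1  1  2  2  0  0  1  1  2  2  0  0
The P-positions (g = 0) in 0..13 are 0, 1, 6, 7, 12, 13.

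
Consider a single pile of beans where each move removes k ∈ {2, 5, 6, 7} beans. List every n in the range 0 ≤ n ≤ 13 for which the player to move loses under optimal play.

0, 1, 4, 12, 13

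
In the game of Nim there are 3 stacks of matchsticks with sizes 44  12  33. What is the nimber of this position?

Compute the nim-sum pairwise:
44 ^ 12 = 32
32 ^ 33 = 1

1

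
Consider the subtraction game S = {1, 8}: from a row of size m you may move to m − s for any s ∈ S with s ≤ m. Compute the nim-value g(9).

0

Grundy values for subtraction set {1, 8}:
g(0) = mex{} = 0
g(1) = mex{0} = 1
g(2) = mex{1} = 0
g(3) = mex{0} = 1
g(4) = mex{1} = 0
g(5) = mex{0} = 1
g(6) = mex{1} = 0
g(7) = mex{0} = 1
g(8) = mex{0,1} = 2
g(9) = mex{1,2} = 0
So g(9) = 0.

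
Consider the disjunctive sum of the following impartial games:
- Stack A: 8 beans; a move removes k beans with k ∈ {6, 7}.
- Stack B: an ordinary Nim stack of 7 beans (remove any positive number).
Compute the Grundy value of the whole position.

Build the Grundy sequence for stack A with g(k) = mex{g(k−s) : s ∈ {6, 7}, s ≤ k}:
k:     0  1  2  3  4  5  6  7  8
g(k):  0  0  0  0  0  0  1  1  1
So g(8) = 1.
Stack B is a plain Nim stack of size 7, so its Grundy value is 7.
By the Sprague-Grundy theorem, the Grundy value of a sum of independent games is the XOR of the component values.
Combined value = 1 ⊕ 7 = 6.

6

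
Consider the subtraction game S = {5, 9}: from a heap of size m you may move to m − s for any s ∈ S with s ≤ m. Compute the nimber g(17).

Grundy values for subtraction set {5, 9}:
k:     0  1  2  3  4  5  6  7  8  9 10 11 12 13 14 15 16 17
g(k):  0  0  0  0  0  1  1  1  1  1  2  2  2  2  0  0  0  0
So g(17) = 0.

0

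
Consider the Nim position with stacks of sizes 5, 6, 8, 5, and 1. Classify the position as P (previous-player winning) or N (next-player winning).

Nim-sum: 5 ⊕ 6 ⊕ 8 ⊕ 5 ⊕ 1 = 15.
The nim-sum is 15 ≠ 0, so this is an N-position: the player to move can win.

N-position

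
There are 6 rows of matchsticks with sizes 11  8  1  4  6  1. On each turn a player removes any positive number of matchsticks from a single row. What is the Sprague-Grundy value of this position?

1

Compute the nim-sum pairwise:
11 XOR 8 = 3
3 XOR 1 = 2
2 XOR 4 = 6
6 XOR 6 = 0
0 XOR 1 = 1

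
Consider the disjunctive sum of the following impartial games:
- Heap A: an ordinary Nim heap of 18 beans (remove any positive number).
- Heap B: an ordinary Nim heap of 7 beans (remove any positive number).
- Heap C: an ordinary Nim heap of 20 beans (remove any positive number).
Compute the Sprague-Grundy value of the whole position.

Heap A is a plain Nim heap of size 18, so its Grundy value is 18.
Heap B is a plain Nim heap of size 7, so its Grundy value is 7.
Heap C is a plain Nim heap of size 20, so its Grundy value is 20.
By the Sprague-Grundy theorem, the Grundy value of a sum of independent games is the XOR of the component values.
Combined value = 18 XOR 7 XOR 20 = 1.

1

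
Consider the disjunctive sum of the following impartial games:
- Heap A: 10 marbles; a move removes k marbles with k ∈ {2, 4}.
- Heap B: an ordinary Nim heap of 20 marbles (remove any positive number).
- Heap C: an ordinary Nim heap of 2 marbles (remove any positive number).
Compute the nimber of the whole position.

20

Grundy values for heap A (subtraction set {2, 4}):
g(0) = mex{} = 0
g(1) = mex{} = 0
g(2) = mex{0} = 1
g(3) = mex{0} = 1
g(4) = mex{0,1} = 2
g(5) = mex{0,1} = 2
g(6) = mex{1,2} = 0
g(7) = mex{1,2} = 0
g(8) = mex{0,2} = 1
g(9) = mex{0,2} = 1
g(10) = mex{0,1} = 2
So g(10) = 2.
Heap B is a plain Nim heap of size 20, so its Grundy value is 20.
Heap C is a plain Nim heap of size 2, so its Grundy value is 2.
The value of a disjunctive sum is the nim-sum of the parts.
Combined value = 2 XOR 20 XOR 2 = 20.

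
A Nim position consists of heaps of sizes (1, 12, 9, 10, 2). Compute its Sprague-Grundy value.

12

Compute the nim-sum pairwise:
1 ⊕ 12 = 13
13 ⊕ 9 = 4
4 ⊕ 10 = 14
14 ⊕ 2 = 12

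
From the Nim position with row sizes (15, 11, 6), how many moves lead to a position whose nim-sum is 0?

Compute the nim-sum pairwise:
15 XOR 11 = 4
4 XOR 6 = 2
The overall nim-sum is X = 2. A row of size p has a winning move iff p XOR X < p (reduce it to p XOR X).
  15: 15 XOR 2 = 13 < 15 — winning move (to 13).
  11: 11 XOR 2 = 9 < 11 — winning move (to 9).
  6: 6 XOR 2 = 4 < 6 — winning move (to 4).
That gives 3 winning moves.

3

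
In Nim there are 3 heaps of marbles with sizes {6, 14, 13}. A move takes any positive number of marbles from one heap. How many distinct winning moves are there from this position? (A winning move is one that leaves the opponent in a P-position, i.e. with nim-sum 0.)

3

In binary:
  0110  (6)
  1110  (14)
  1101  (13)
  ----
  0101  (5)
The overall nim-sum is X = 5. A heap of size p has a winning move iff p XOR X < p (reduce it to p XOR X).
  6: 6 XOR 5 = 3 < 6 — winning move (to 3).
  14: 14 XOR 5 = 11 < 14 — winning move (to 11).
  13: 13 XOR 5 = 8 < 13 — winning move (to 8).
That gives 3 winning moves.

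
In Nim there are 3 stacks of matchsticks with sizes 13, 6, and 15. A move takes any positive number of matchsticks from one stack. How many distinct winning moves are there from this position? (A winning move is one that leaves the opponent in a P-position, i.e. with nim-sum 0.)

Compute the nim-sum pairwise:
13 XOR 6 = 11
11 XOR 15 = 4
The overall nim-sum is X = 4. A stack of size p has a winning move iff p XOR X < p (reduce it to p XOR X).
  13: 13 XOR 4 = 9 < 13 — winning move (to 9).
  6: 6 XOR 4 = 2 < 6 — winning move (to 2).
  15: 15 XOR 4 = 11 < 15 — winning move (to 11).
That gives 3 winning moves.

3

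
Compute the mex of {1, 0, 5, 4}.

2

The values 0, 1 are all present; 2 is the first non-negative integer missing from the set.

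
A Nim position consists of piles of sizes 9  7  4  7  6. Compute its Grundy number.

In binary:
  1001  (9)
  0111  (7)
  0100  (4)
  0111  (7)
  0110  (6)
  ----
  1011  (11)

11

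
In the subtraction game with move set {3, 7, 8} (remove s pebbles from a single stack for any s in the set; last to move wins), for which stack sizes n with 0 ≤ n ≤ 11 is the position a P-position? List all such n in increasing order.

0, 1, 2, 6, 11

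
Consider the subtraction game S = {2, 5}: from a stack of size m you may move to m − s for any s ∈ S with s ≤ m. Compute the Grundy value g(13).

1

Compute g(0), g(1), … for moves {2, 5}:
k:     0  1  2  3  4  5  6  7  8  9 10 11 12 13
g(k):  0  0  1  1  0  2  1  0  0  1  1  0  2  1
So g(13) = 1.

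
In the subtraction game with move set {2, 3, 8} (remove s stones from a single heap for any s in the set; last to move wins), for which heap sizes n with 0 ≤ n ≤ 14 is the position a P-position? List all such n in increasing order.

Build the Grundy sequence with g(k) = mex{g(k−s) : s ∈ {2, 3, 8}, s ≤ k}:
k:     0  1  2  3  4  5  6  7  8  9 10 11 12 13 14
g(k):  0  0  1  1  2  0  0  1  1  2  0  0  1  1  2
The P-positions (g = 0) in 0..14 are 0, 1, 5, 6, 10, 11.

0, 1, 5, 6, 10, 11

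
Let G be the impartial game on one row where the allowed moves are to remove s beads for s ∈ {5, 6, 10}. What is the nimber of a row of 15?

0

Build the Grundy sequence with g(k) = mex{g(k−s) : s ∈ {5, 6, 10}, s ≤ k}:
k:     0  1  2  3  4  5  6  7  8  9 10 11 12 13 14 15
g(k):  0  0  0  0  0  1  1  1  1  1  2  2  2  2  2  0
So g(15) = 0.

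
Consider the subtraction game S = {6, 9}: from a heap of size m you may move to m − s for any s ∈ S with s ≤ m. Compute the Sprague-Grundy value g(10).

1

Grundy values for subtraction set {6, 9}:
g(0) = mex{} = 0
g(1) = mex{} = 0
g(2) = mex{} = 0
g(3) = mex{} = 0
g(4) = mex{} = 0
g(5) = mex{} = 0
g(6) = mex{0} = 1
g(7) = mex{0} = 1
g(8) = mex{0} = 1
g(9) = mex{0} = 1
g(10) = mex{0} = 1
So g(10) = 1.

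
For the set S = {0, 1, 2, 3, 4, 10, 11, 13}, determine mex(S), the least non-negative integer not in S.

The values 0, 1, 2, 3, 4 are all present; 5 is the first non-negative integer missing from the set.

5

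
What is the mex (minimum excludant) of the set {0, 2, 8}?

0 is in the set but 1 is not, so the mex is 1.

1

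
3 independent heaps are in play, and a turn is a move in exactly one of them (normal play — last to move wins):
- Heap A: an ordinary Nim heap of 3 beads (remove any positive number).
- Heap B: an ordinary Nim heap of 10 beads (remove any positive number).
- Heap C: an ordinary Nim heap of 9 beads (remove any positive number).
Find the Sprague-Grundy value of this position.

0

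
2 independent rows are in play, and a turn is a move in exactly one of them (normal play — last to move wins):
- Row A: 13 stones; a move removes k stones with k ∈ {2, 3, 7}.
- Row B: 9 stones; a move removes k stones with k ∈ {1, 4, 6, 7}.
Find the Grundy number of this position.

Build the Grundy sequence for row A with g(k) = mex{g(k−s) : s ∈ {2, 3, 7}, s ≤ k}:
k:     0  1  2  3  4  5  6  7  8  9 10 11 12 13
g(k):  0  0  1  1  2  0  0  1  1  2  0  0  1  1
So g(13) = 1.
Build the Grundy sequence for row B with g(k) = mex{g(k−s) : s ∈ {1, 4, 6, 7}, s ≤ k}:
k:     0  1  2  3  4  5  6  7  8  9
g(k):  0  1  0  1  2  0  1  2  3  2
So g(9) = 2.
By the Sprague-Grundy theorem, the Grundy value of a sum of independent games is the XOR of the component values.
Combined value = 1 XOR 2 = 3.

3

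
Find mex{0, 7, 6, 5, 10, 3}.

1

0 is in the set but 1 is not, so the mex is 1.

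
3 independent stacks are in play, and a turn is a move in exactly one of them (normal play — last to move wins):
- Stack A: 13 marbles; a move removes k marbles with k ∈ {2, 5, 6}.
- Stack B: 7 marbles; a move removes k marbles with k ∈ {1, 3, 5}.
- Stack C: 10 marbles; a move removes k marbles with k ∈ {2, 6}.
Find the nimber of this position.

For stack A, compute g(0), g(1), … with moves {2, 5, 6}:
g(0) = mex{} = 0
g(1) = mex{} = 0
g(2) = mex{0} = 1
g(3) = mex{0} = 1
g(4) = mex{1} = 0
g(5) = mex{0,1} = 2
g(6) = mex{0} = 1
g(7) = mex{0,1,2} = 3
g(8) = mex{1} = 0
g(9) = mex{0,1,3} = 2
g(10) = mex{0,2} = 1
g(11) = mex{1,2} = 0
g(12) = mex{1,3} = 0
g(13) = mex{0,3} = 1
So g(13) = 1.
Grundy values for stack B (subtraction set {1, 3, 5}):
g(0) = mex{} = 0
g(1) = mex{0} = 1
g(2) = mex{1} = 0
g(3) = mex{0} = 1
g(4) = mex{1} = 0
g(5) = mex{0} = 1
g(6) = mex{1} = 0
g(7) = mex{0} = 1
So g(7) = 1.
For stack C, compute g(0), g(1), … with moves {2, 6}:
k:     0  1  2  3  4  5  6  7  8  9 10
g(k):  0  0  1  1  0  0  1  1  0  0  1
So g(10) = 1.
By the Sprague-Grundy theorem, the Grundy value of a sum of independent games is the XOR of the component values.
Combined value = 1 ⊕ 1 ⊕ 1 = 1.

1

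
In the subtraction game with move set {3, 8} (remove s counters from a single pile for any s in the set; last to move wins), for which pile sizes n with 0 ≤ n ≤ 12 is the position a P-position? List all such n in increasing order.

Build the Grundy sequence with g(k) = mex{g(k−s) : s ∈ {3, 8}, s ≤ k}:
g(0) = mex{} = 0
g(1) = mex{} = 0
g(2) = mex{} = 0
g(3) = mex{0} = 1
g(4) = mex{0} = 1
g(5) = mex{0} = 1
g(6) = mex{1} = 0
g(7) = mex{1} = 0
g(8) = mex{0,1} = 2
g(9) = mex{0} = 1
g(10) = mex{0} = 1
g(11) = mex{1,2} = 0
g(12) = mex{1} = 0
The P-positions (g = 0) in 0..12 are 0, 1, 2, 6, 7, 11, 12.

0, 1, 2, 6, 7, 11, 12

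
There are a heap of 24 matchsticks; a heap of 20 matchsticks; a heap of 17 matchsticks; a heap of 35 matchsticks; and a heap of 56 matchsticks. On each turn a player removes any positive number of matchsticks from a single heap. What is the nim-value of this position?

6

Compute the nim-sum pairwise:
24 ^ 20 = 12
12 ^ 17 = 29
29 ^ 35 = 62
62 ^ 56 = 6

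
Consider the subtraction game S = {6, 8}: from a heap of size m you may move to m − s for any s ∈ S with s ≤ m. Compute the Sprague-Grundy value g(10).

Build the Grundy sequence with g(k) = mex{g(k−s) : s ∈ {6, 8}, s ≤ k}:
g(0) = mex{} = 0
g(1) = mex{} = 0
g(2) = mex{} = 0
g(3) = mex{} = 0
g(4) = mex{} = 0
g(5) = mex{} = 0
g(6) = mex{0} = 1
g(7) = mex{0} = 1
g(8) = mex{0} = 1
g(9) = mex{0} = 1
g(10) = mex{0} = 1
So g(10) = 1.

1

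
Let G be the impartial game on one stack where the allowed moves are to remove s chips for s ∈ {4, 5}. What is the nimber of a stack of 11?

0

Compute g(0), g(1), … for moves {4, 5}:
k:     0  1  2  3  4  5  6  7  8  9 10 11
g(k):  0  0  0  0  1  1  1  1  2  0  0  0
So g(11) = 0.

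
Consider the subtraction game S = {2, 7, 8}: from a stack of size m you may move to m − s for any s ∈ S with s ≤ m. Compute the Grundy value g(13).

2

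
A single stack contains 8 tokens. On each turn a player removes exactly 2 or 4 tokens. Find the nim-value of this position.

1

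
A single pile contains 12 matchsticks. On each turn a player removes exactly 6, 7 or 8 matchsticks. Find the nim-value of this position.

2

Build the Grundy sequence with g(k) = mex{g(k−s) : s ∈ {6, 7, 8}, s ≤ k}:
g(0) = mex{} = 0
g(1) = mex{} = 0
g(2) = mex{} = 0
g(3) = mex{} = 0
g(4) = mex{} = 0
g(5) = mex{} = 0
g(6) = mex{0} = 1
g(7) = mex{0} = 1
g(8) = mex{0} = 1
g(9) = mex{0} = 1
g(10) = mex{0} = 1
g(11) = mex{0} = 1
g(12) = mex{0,1} = 2
So g(12) = 2.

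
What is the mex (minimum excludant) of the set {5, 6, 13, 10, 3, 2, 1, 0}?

4

The values 0, 1, 2, 3 are all present; 4 is the first non-negative integer missing from the set.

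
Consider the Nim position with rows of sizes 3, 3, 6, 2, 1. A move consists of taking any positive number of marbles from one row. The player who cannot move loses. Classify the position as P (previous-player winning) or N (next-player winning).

N-position

Write each in binary and XOR column by column:
  011  (3)
  011  (3)
  110  (6)
  010  (2)
  001  (1)
  ---
  101  (5)
The nim-sum is 5 ≠ 0, so this is an N-position: the player to move can win.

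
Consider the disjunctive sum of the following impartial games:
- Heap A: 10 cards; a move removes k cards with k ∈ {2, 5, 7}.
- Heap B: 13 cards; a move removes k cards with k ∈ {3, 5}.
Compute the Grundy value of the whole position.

Grundy values for heap A (subtraction set {2, 5, 7}):
g(0) = mex{} = 0
g(1) = mex{} = 0
g(2) = mex{0} = 1
g(3) = mex{0} = 1
g(4) = mex{1} = 0
g(5) = mex{0,1} = 2
g(6) = mex{0} = 1
g(7) = mex{0,1,2} = 3
g(8) = mex{0,1} = 2
g(9) = mex{0,1,3} = 2
g(10) = mex{1,2} = 0
So g(10) = 0.
Build the Grundy sequence for heap B with g(k) = mex{g(k−s) : s ∈ {3, 5}, s ≤ k}:
k:     0  1  2  3  4  5  6  7  8  9 10 11 12 13
g(k):  0  0  0  1  1  1  2  2  0  0  0  1  1  1
So g(13) = 1.
By the Sprague-Grundy theorem, the Grundy value of a sum of independent games is the XOR of the component values.
Combined value = 0 XOR 1 = 1.

1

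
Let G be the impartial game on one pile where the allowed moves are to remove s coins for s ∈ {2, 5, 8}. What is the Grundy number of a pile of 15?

2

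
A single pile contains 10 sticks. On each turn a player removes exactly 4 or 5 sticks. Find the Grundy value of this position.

0

Compute g(0), g(1), … for moves {4, 5}:
k:     0  1  2  3  4  5  6  7  8  9 10
g(k):  0  0  0  0  1  1  1  1  2  0  0
So g(10) = 0.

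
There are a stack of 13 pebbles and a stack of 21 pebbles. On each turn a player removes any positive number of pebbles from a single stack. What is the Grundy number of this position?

24

Bitwise XOR of the heap sizes:
  01101  (13)
  10101  (21)
  -----
  11000  (24)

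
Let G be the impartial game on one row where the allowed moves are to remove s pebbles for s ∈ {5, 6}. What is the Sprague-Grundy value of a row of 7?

1

Grundy values for subtraction set {5, 6}:
k:     0  1  2  3  4  5  6  7
g(k):  0  0  0  0  0  1  1  1
So g(7) = 1.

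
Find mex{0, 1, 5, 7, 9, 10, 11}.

2

The values 0, 1 are all present; 2 is the first non-negative integer missing from the set.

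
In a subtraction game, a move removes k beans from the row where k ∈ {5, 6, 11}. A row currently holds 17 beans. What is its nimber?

Compute g(0), g(1), … for moves {5, 6, 11}:
k:     0  1  2  3  4  5  6  7  8  9 10 11 12 13 14 15 16 17
g(k):  0  0  0  0  0  1  1  1  1  1  2  2  2  2  2  3  0  0
So g(17) = 0.

0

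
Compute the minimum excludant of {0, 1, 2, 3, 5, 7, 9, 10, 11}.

4

The values 0, 1, 2, 3 are all present; 4 is the first non-negative integer missing from the set.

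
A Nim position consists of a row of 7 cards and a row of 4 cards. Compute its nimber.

3

Nim-sum: 7 ^ 4 = 3.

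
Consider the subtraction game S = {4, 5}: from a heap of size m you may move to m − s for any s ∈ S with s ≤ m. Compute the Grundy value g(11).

0

Compute g(0), g(1), … for moves {4, 5}:
k:     0  1  2  3  4  5  6  7  8  9 10 11
g(k):  0  0  0  0  1  1  1  1  2  0  0  0
So g(11) = 0.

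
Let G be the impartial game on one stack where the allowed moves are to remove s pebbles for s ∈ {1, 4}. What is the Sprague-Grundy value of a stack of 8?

Compute g(0), g(1), … for moves {1, 4}:
g(0) = mex{} = 0
g(1) = mex{0} = 1
g(2) = mex{1} = 0
g(3) = mex{0} = 1
g(4) = mex{0,1} = 2
g(5) = mex{1,2} = 0
g(6) = mex{0} = 1
g(7) = mex{1} = 0
g(8) = mex{0,2} = 1
So g(8) = 1.

1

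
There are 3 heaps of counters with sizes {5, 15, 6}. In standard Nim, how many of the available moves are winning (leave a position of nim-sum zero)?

Nim-sum: 5 ⊕ 15 ⊕ 6 = 12.
The overall nim-sum is X = 12. A heap of size p has a winning move iff p XOR X < p (reduce it to p XOR X).
  5: 5 XOR 12 = 9 ≥ 5 — no move.
  15: 15 XOR 12 = 3 < 15 — winning move (to 3).
  6: 6 XOR 12 = 10 ≥ 6 — no move.
That gives 1 winning move.

1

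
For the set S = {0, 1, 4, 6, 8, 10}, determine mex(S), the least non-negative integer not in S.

The values 0, 1 are all present; 2 is the first non-negative integer missing from the set.

2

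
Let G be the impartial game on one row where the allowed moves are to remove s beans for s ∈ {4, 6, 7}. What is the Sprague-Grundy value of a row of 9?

2

Compute g(0), g(1), … for moves {4, 6, 7}:
k:     0  1  2  3  4  5  6  7  8  9
g(k):  0  0  0  0  1  1  1  1  2  2
So g(9) = 2.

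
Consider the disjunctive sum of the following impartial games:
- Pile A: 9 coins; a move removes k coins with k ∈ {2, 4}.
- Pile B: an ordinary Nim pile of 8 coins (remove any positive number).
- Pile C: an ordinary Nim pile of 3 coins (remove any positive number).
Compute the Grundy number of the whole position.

10

For pile A, compute g(0), g(1), … with moves {2, 4}:
k:     0  1  2  3  4  5  6  7  8  9
g(k):  0  0  1  1  2  2  0  0  1  1
So g(9) = 1.
Pile B is a plain Nim pile of size 8, so its Grundy value is 8.
Pile C is a plain Nim pile of size 3, so its Grundy value is 3.
The value of a disjunctive sum is the nim-sum of the parts.
Combined value = 1 ⊕ 8 ⊕ 3 = 10.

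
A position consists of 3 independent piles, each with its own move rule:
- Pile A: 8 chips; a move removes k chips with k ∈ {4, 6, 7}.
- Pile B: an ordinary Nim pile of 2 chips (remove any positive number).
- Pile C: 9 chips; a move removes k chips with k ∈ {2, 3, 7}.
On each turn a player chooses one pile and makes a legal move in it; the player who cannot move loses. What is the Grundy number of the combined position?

2

Grundy values for pile A (subtraction set {4, 6, 7}):
g(0) = mex{} = 0
g(1) = mex{} = 0
g(2) = mex{} = 0
g(3) = mex{} = 0
g(4) = mex{0} = 1
g(5) = mex{0} = 1
g(6) = mex{0} = 1
g(7) = mex{0} = 1
g(8) = mex{0,1} = 2
So g(8) = 2.
Pile B is a plain Nim pile of size 2, so its Grundy value is 2.
For pile C, compute g(0), g(1), … with moves {2, 3, 7}:
k:     0  1  2  3  4  5  6  7  8  9
g(k):  0  0  1  1  2  0  0  1  1  2
So g(9) = 2.
The value of a disjunctive sum is the nim-sum of the parts.
Combined value = 2 XOR 2 XOR 2 = 2.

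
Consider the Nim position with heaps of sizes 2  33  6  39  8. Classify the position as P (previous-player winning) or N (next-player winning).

N-position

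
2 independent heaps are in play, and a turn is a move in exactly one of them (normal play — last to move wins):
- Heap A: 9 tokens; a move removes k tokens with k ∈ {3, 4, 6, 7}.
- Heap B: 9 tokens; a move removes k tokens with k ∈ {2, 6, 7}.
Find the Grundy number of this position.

3

Build the Grundy sequence for heap A with g(k) = mex{g(k−s) : s ∈ {3, 4, 6, 7}, s ≤ k}:
g(0) = mex{} = 0
g(1) = mex{} = 0
g(2) = mex{} = 0
g(3) = mex{0} = 1
g(4) = mex{0} = 1
g(5) = mex{0} = 1
g(6) = mex{0,1} = 2
g(7) = mex{0,1} = 2
g(8) = mex{0,1} = 2
g(9) = mex{0,1,2} = 3
So g(9) = 3.
For heap B, compute g(0), g(1), … with moves {2, 6, 7}:
k:     0  1  2  3  4  5  6  7  8  9
g(k):  0  0  1  1  0  0  1  1  2  0
So g(9) = 0.
The value of a disjunctive sum is the nim-sum of the parts.
Combined value = 3 ⊕ 0 = 3.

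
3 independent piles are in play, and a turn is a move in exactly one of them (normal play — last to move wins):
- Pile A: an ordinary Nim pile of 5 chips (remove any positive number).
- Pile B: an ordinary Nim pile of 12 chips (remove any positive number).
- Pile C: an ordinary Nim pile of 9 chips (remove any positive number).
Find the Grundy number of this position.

0

Pile A is a plain Nim pile of size 5, so its Grundy value is 5.
Pile B is a plain Nim pile of size 12, so its Grundy value is 12.
Pile C is a plain Nim pile of size 9, so its Grundy value is 9.
By the Sprague-Grundy theorem, the Grundy value of a sum of independent games is the XOR of the component values.
Combined value = 5 ⊕ 12 ⊕ 9 = 0.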